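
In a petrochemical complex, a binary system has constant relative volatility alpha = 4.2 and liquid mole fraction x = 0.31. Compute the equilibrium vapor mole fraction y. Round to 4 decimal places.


y = alpha*x / (1 + (alpha-1)*x)
y = 4.2*0.31 / (1 + (4.2-1)*0.31)
y = 1.302 / (1 + 0.992)
y = 1.302 / 1.992
y = 0.6536


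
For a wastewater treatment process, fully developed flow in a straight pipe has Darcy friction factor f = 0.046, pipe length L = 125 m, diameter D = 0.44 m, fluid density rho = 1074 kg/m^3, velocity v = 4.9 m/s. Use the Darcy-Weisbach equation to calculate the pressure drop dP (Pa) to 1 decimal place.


dP = f * (L/D) * (rho*v^2/2)
dP = 0.046 * (125/0.44) * (1074*4.9^2/2)
L/D = 284.09090909
rho*v^2/2 = 1074*24.01/2 = 12893.37
dP = 0.046 * 284.09090909 * 12893.37
dP = 168492.9 Pa


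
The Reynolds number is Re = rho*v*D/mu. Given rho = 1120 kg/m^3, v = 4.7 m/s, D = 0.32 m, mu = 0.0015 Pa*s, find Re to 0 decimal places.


Re = rho * v * D / mu
Re = 1120 * 4.7 * 0.32 / 0.0015
Re = 1684.48 / 0.0015
Re = 1122987


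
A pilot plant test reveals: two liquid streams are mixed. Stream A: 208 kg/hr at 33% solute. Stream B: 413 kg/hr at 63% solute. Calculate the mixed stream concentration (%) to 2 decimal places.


Mass balance on solute: F1*x1 + F2*x2 = F3*x3
F3 = F1 + F2 = 208 + 413 = 621 kg/hr
x3 = (F1*x1 + F2*x2)/F3
x3 = (208*0.33 + 413*0.63) / 621
x3 = 52.95%


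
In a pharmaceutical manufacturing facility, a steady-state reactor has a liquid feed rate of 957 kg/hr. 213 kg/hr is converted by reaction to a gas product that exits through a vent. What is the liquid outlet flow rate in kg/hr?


Steady-state mass balance on the main outlet: F_out = F_in - F_removed
F_out = 957 - 213
F_out = 744 kg/hr


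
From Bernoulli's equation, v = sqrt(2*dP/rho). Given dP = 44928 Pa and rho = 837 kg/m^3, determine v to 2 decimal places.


v = sqrt(2*dP/rho)
v = sqrt(2*44928/837)
v = sqrt(107.354839)
v = 10.36 m/s


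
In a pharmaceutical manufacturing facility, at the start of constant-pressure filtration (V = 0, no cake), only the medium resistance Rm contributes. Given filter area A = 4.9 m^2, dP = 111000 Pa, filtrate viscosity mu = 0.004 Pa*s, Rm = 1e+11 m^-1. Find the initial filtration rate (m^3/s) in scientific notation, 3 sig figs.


rate = A * dP / (mu * Rm)
rate = 4.9 * 111000 / (0.004 * 1e+11)
rate = 543900.0 / 4.000e+08
rate = 1.36e-03 m^3/s


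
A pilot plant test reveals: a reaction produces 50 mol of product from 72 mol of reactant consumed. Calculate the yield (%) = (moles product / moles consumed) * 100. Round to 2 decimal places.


Yield = (moles product / moles consumed) * 100%
Yield = (50 / 72) * 100
Yield = 0.6944 * 100
Yield = 69.44%


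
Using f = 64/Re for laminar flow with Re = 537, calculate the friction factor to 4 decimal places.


f = 64 / Re
f = 64 / 537
f = 0.1192


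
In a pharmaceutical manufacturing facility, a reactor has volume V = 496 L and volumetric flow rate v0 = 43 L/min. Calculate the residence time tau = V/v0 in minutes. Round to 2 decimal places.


tau = V / v0
tau = 496 / 43
tau = 11.53 min


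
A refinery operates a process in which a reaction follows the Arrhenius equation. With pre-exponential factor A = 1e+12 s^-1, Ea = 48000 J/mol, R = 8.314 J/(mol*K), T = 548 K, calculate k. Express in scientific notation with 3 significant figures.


k = A * exp(-Ea/(R*T))
k = 1e+12 * exp(-48000 / (8.314 * 548))
k = 1e+12 * exp(-10.535391)
k = 2.66e+07


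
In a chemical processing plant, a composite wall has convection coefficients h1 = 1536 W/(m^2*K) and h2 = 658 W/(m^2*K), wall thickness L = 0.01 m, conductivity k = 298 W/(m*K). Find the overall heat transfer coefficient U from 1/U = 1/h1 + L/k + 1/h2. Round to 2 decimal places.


1/U = 1/h1 + L/k + 1/h2
1/U = 1/1536 + 0.01/298 + 1/658
1/U = 0.0006510417 + 3.3557e-05 + 0.0015197568
1/U = 0.0022043555
U = 453.65 W/(m^2*K)


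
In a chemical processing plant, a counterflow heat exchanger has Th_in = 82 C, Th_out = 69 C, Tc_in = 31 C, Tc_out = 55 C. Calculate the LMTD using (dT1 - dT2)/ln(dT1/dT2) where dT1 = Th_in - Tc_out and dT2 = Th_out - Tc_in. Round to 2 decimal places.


dT1 = Th_in - Tc_out = 82 - 55 = 27
dT2 = Th_out - Tc_in = 69 - 31 = 38
LMTD = (dT1 - dT2) / ln(dT1/dT2)
LMTD = (27 - 38) / ln(27/38)
LMTD = 32.19 K


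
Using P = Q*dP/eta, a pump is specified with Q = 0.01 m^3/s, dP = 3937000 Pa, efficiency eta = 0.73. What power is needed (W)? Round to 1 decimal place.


P = Q * dP / eta
P = 0.01 * 3937000 / 0.73
P = 39370.0 / 0.73
P = 53931.5 W


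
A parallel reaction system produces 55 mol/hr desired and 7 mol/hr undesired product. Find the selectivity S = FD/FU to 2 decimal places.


S = desired product rate / undesired product rate
S = 55 / 7
S = 7.86


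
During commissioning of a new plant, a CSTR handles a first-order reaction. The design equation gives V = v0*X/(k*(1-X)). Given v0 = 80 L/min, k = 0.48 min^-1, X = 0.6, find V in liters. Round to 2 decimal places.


V = v0 * X / (k * (1 - X))
V = 80 * 0.6 / (0.48 * (1 - 0.6))
V = 48.0 / (0.48 * 0.4)
V = 48.0 / 0.192
V = 250.00 L


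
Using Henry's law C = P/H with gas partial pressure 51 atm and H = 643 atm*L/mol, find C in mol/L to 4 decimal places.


C = P / H
C = 51 / 643
C = 0.0793 mol/L


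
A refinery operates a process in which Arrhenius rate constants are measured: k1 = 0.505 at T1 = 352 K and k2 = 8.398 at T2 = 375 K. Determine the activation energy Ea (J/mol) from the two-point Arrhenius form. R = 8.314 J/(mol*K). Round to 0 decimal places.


Ea = R * ln(k2/k1) / (1/T1 - 1/T2)
ln(k2/k1) = ln(8.398/0.505) = 2.8111904
1/T1 - 1/T2 = 1/352 - 1/375 = 0.000174242424
Ea = 8.314 * 2.8111904 / 0.000174242424
Ea = 134136 J/mol


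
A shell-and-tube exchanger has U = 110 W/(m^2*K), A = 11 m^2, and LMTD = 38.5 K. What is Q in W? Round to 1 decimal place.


Q = U * A * LMTD
Q = 110 * 11 * 38.5
Q = 46585.0 W


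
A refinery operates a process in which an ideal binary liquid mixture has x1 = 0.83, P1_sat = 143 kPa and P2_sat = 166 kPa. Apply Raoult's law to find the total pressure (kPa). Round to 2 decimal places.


P = x1*P1_sat + x2*P2_sat
x2 = 1 - x1 = 1 - 0.83 = 0.17
P = 0.83*143 + 0.17*166
P = 118.69 + 28.22
P = 146.91 kPa


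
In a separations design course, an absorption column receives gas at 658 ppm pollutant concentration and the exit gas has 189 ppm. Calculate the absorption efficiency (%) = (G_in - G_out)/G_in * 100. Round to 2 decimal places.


Efficiency = (G_in - G_out) / G_in * 100%
Efficiency = (658 - 189) / 658 * 100
Efficiency = 469 / 658 * 100
Efficiency = 71.28%


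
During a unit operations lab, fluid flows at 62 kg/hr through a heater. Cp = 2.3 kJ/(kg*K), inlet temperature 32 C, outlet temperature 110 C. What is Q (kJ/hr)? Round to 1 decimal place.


Q = m_dot * Cp * (T2 - T1)
Q = 62 * 2.3 * (110 - 32)
Q = 62 * 2.3 * 78
Q = 11122.8 kJ/hr


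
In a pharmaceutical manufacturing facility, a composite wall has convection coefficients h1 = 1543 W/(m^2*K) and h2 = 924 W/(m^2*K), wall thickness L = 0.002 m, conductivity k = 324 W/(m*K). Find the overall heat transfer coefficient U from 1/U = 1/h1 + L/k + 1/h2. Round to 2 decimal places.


1/U = 1/h1 + L/k + 1/h2
1/U = 1/1543 + 0.002/324 + 1/924
1/U = 0.0006480881 + 6.1728e-06 + 0.0010822511
1/U = 0.001736512
U = 575.87 W/(m^2*K)


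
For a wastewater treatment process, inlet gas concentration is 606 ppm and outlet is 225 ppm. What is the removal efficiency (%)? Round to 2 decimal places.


Efficiency = (G_in - G_out) / G_in * 100%
Efficiency = (606 - 225) / 606 * 100
Efficiency = 381 / 606 * 100
Efficiency = 62.87%


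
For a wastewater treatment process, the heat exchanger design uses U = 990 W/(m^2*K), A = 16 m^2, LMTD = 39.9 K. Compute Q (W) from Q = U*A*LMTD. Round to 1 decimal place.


Q = U * A * LMTD
Q = 990 * 16 * 39.9
Q = 632016.0 W


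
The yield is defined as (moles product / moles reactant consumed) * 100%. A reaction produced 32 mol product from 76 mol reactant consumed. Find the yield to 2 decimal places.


Yield = (moles product / moles consumed) * 100%
Yield = (32 / 76) * 100
Yield = 0.4211 * 100
Yield = 42.11%


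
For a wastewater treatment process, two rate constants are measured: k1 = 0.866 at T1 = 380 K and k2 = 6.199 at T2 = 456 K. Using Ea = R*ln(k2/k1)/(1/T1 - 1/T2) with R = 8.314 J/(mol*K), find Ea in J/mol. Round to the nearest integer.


Ea = R * ln(k2/k1) / (1/T1 - 1/T2)
ln(k2/k1) = ln(6.199/0.866) = 1.9682584
1/T1 - 1/T2 = 1/380 - 1/456 = 0.000438596491
Ea = 8.314 * 1.9682584 / 0.000438596491
Ea = 37310 J/mol


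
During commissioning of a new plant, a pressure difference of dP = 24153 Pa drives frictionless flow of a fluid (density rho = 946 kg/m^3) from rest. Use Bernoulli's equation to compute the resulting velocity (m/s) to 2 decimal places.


v = sqrt(2*dP/rho)
v = sqrt(2*24153/946)
v = sqrt(51.063425)
v = 7.15 m/s


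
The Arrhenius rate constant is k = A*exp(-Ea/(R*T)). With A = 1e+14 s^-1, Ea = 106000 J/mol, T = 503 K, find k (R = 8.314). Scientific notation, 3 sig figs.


k = A * exp(-Ea/(R*T))
k = 1e+14 * exp(-106000 / (8.314 * 503))
k = 1e+14 * exp(-25.347076)
k = 9.82e+02


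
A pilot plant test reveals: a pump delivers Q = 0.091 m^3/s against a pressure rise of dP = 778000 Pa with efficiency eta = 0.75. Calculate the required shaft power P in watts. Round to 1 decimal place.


P = Q * dP / eta
P = 0.091 * 778000 / 0.75
P = 70798.0 / 0.75
P = 94397.3 W


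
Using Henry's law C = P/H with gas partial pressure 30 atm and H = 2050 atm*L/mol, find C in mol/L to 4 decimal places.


C = P / H
C = 30 / 2050
C = 0.0146 mol/L


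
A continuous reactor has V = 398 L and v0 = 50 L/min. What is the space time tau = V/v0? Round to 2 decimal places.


tau = V / v0
tau = 398 / 50
tau = 7.96 min


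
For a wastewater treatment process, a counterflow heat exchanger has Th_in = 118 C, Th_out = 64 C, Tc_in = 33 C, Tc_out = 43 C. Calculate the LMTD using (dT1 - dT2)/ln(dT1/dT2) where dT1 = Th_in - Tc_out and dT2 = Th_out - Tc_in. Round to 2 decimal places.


dT1 = Th_in - Tc_out = 118 - 43 = 75
dT2 = Th_out - Tc_in = 64 - 33 = 31
LMTD = (dT1 - dT2) / ln(dT1/dT2)
LMTD = (75 - 31) / ln(75/31)
LMTD = 49.80 K


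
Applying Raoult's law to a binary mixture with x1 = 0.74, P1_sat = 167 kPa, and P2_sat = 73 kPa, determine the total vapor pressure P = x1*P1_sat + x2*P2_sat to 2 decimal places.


P = x1*P1_sat + x2*P2_sat
x2 = 1 - x1 = 1 - 0.74 = 0.26
P = 0.74*167 + 0.26*73
P = 123.58 + 18.98
P = 142.56 kPa


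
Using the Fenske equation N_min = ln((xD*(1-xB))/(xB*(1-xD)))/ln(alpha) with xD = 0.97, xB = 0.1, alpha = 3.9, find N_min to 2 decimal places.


N_min = ln((xD*(1-xB))/(xB*(1-xD))) / ln(alpha)
Numerator inside ln: 0.873 / 0.003 = 291.0
ln(291.0) = 5.673323
ln(alpha) = ln(3.9) = 1.360977
N_min = 5.673323 / 1.360977 = 4.17


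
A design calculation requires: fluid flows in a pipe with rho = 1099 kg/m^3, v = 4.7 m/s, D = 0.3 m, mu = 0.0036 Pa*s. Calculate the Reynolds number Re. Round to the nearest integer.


Re = rho * v * D / mu
Re = 1099 * 4.7 * 0.3 / 0.0036
Re = 1549.59 / 0.0036
Re = 430442


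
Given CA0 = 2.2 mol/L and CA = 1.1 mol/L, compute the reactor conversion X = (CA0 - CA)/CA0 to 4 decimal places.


X = (CA0 - CA) / CA0
X = (2.2 - 1.1) / 2.2
X = 1.1 / 2.2
X = 0.5000


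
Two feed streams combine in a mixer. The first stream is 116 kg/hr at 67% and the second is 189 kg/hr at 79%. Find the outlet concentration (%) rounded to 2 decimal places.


Mass balance on solute: F1*x1 + F2*x2 = F3*x3
F3 = F1 + F2 = 116 + 189 = 305 kg/hr
x3 = (F1*x1 + F2*x2)/F3
x3 = (116*0.67 + 189*0.79) / 305
x3 = 74.44%


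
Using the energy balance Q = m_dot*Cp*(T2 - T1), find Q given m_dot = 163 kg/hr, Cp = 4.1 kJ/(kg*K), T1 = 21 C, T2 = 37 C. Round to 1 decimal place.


Q = m_dot * Cp * (T2 - T1)
Q = 163 * 4.1 * (37 - 21)
Q = 163 * 4.1 * 16
Q = 10692.8 kJ/hr


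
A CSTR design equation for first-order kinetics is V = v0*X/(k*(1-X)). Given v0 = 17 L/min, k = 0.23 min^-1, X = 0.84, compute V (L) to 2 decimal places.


V = v0 * X / (k * (1 - X))
V = 17 * 0.84 / (0.23 * (1 - 0.84))
V = 14.28 / (0.23 * 0.16)
V = 14.28 / 0.0368
V = 388.04 L


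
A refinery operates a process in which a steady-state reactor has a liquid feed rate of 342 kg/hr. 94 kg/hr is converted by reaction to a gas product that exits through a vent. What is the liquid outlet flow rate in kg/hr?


Steady-state mass balance on the main outlet: F_out = F_in - F_removed
F_out = 342 - 94
F_out = 248 kg/hr


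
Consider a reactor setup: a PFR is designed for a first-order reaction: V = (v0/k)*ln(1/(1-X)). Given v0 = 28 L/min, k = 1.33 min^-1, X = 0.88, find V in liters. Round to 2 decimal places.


V = (v0/k) * ln(1/(1-X))
V = (28/1.33) * ln(1/(1-0.88))
V = 21.052632 * ln(8.333333)
V = 21.052632 * 2.120263
V = 44.64 L


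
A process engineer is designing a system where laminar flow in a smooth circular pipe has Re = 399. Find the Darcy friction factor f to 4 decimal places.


f = 64 / Re
f = 64 / 399
f = 0.1604


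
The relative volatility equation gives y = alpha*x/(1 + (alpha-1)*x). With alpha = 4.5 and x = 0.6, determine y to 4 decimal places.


y = alpha*x / (1 + (alpha-1)*x)
y = 4.5*0.6 / (1 + (4.5-1)*0.6)
y = 2.7 / (1 + 2.1)
y = 2.7 / 3.1
y = 0.8710


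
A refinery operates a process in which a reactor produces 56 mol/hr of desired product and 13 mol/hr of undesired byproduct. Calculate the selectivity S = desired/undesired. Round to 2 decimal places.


S = desired product rate / undesired product rate
S = 56 / 13
S = 4.31


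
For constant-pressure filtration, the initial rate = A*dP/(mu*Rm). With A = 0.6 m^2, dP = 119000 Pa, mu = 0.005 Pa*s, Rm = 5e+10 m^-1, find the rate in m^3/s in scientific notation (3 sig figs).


rate = A * dP / (mu * Rm)
rate = 0.6 * 119000 / (0.005 * 5e+10)
rate = 71400.0 / 2.500e+08
rate = 2.86e-04 m^3/s


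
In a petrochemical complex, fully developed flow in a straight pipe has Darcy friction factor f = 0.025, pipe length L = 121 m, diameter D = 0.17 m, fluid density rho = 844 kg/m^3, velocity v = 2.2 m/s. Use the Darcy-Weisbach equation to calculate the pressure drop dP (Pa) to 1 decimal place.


dP = f * (L/D) * (rho*v^2/2)
dP = 0.025 * (121/0.17) * (844*2.2^2/2)
L/D = 711.76470588
rho*v^2/2 = 844*4.84/2 = 2042.48
dP = 0.025 * 711.76470588 * 2042.48
dP = 36344.1 Pa


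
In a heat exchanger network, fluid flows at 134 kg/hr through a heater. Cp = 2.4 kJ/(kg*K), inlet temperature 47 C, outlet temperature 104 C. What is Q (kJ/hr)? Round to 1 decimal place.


Q = m_dot * Cp * (T2 - T1)
Q = 134 * 2.4 * (104 - 47)
Q = 134 * 2.4 * 57
Q = 18331.2 kJ/hr


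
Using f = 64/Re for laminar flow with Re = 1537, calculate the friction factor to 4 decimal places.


f = 64 / Re
f = 64 / 1537
f = 0.0416


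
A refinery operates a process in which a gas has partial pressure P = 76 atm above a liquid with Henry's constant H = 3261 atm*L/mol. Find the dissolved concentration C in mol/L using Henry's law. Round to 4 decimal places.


C = P / H
C = 76 / 3261
C = 0.0233 mol/L


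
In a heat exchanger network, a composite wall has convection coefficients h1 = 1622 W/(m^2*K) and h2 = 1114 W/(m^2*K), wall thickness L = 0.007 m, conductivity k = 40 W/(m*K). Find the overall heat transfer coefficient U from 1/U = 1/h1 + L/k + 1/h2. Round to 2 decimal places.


1/U = 1/h1 + L/k + 1/h2
1/U = 1/1622 + 0.007/40 + 1/1114
1/U = 0.0006165228 + 0.000175 + 0.0008976661
1/U = 0.0016891889
U = 592.00 W/(m^2*K)


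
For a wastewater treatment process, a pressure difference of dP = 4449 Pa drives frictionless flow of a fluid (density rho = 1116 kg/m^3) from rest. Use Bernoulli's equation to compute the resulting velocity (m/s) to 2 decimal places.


v = sqrt(2*dP/rho)
v = sqrt(2*4449/1116)
v = sqrt(7.973118)
v = 2.82 m/s


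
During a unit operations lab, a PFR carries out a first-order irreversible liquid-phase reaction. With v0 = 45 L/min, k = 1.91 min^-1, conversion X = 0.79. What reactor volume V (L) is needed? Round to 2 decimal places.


V = (v0/k) * ln(1/(1-X))
V = (45/1.91) * ln(1/(1-0.79))
V = 23.560209 * ln(4.761905)
V = 23.560209 * 1.560648
V = 36.77 L


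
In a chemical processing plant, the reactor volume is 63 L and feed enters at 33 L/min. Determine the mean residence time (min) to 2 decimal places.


tau = V / v0
tau = 63 / 33
tau = 1.91 min


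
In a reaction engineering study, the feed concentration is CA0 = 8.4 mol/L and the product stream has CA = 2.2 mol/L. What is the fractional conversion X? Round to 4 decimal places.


X = (CA0 - CA) / CA0
X = (8.4 - 2.2) / 8.4
X = 6.2 / 8.4
X = 0.7381


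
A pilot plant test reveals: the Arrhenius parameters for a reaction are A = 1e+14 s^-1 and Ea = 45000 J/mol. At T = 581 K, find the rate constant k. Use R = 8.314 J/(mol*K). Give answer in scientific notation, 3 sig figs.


k = A * exp(-Ea/(R*T))
k = 1e+14 * exp(-45000 / (8.314 * 581))
k = 1e+14 * exp(-9.315933)
k = 9.00e+09


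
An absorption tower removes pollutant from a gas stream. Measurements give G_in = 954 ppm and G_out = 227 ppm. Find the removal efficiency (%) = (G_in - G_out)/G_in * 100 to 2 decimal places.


Efficiency = (G_in - G_out) / G_in * 100%
Efficiency = (954 - 227) / 954 * 100
Efficiency = 727 / 954 * 100
Efficiency = 76.21%


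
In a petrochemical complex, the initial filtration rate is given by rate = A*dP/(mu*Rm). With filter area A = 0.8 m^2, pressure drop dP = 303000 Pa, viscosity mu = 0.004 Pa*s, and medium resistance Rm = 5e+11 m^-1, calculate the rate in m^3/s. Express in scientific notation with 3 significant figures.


rate = A * dP / (mu * Rm)
rate = 0.8 * 303000 / (0.004 * 5e+11)
rate = 242400.0 / 2.000e+09
rate = 1.21e-04 m^3/s


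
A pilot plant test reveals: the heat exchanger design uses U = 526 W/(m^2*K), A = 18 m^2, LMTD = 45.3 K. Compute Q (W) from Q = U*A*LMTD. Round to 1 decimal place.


Q = U * A * LMTD
Q = 526 * 18 * 45.3
Q = 428900.4 W


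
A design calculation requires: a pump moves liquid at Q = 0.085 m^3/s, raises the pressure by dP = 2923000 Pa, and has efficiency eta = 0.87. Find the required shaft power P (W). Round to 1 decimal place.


P = Q * dP / eta
P = 0.085 * 2923000 / 0.87
P = 248455.0 / 0.87
P = 285580.5 W


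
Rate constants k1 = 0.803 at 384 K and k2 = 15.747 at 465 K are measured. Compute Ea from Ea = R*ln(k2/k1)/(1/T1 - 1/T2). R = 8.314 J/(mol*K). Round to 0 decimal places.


Ea = R * ln(k2/k1) / (1/T1 - 1/T2)
ln(k2/k1) = ln(15.747/0.803) = 2.9760504
1/T1 - 1/T2 = 1/384 - 1/465 = 0.000453629032
Ea = 8.314 * 2.9760504 / 0.000453629032
Ea = 54544 J/mol


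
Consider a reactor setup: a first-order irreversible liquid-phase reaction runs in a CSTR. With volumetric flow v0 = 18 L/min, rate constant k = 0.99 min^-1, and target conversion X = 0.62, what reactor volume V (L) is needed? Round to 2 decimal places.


V = v0 * X / (k * (1 - X))
V = 18 * 0.62 / (0.99 * (1 - 0.62))
V = 11.16 / (0.99 * 0.38)
V = 11.16 / 0.3762
V = 29.67 L


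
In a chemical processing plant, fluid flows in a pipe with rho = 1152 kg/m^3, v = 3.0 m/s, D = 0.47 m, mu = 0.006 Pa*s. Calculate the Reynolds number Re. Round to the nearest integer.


Re = rho * v * D / mu
Re = 1152 * 3.0 * 0.47 / 0.006
Re = 1624.32 / 0.006
Re = 270720


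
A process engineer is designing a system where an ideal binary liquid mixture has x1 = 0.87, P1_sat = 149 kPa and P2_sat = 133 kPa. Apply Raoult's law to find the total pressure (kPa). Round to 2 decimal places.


P = x1*P1_sat + x2*P2_sat
x2 = 1 - x1 = 1 - 0.87 = 0.13
P = 0.87*149 + 0.13*133
P = 129.63 + 17.29
P = 146.92 kPa


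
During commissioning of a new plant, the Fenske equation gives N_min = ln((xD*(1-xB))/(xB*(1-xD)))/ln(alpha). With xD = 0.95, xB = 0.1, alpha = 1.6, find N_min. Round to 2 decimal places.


N_min = ln((xD*(1-xB))/(xB*(1-xD))) / ln(alpha)
Numerator inside ln: 0.855 / 0.005 = 171.0
ln(171.0) = 5.141664
ln(alpha) = ln(1.6) = 0.470004
N_min = 5.141664 / 0.470004 = 10.94


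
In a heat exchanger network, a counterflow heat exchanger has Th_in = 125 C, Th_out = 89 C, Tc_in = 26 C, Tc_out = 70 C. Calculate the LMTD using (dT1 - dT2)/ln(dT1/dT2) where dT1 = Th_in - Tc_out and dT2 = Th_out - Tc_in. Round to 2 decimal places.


dT1 = Th_in - Tc_out = 125 - 70 = 55
dT2 = Th_out - Tc_in = 89 - 26 = 63
LMTD = (dT1 - dT2) / ln(dT1/dT2)
LMTD = (55 - 63) / ln(55/63)
LMTD = 58.91 K


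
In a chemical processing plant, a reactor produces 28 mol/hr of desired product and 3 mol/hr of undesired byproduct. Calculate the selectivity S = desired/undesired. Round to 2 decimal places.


S = desired product rate / undesired product rate
S = 28 / 3
S = 9.33


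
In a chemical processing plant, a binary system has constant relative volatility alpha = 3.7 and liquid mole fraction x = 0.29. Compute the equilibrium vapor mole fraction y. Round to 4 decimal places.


y = alpha*x / (1 + (alpha-1)*x)
y = 3.7*0.29 / (1 + (3.7-1)*0.29)
y = 1.073 / (1 + 0.783)
y = 1.073 / 1.783
y = 0.6018


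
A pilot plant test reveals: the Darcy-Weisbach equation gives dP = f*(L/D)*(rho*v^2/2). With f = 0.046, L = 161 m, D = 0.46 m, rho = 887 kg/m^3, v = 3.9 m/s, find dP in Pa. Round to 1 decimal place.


dP = f * (L/D) * (rho*v^2/2)
dP = 0.046 * (161/0.46) * (887*3.9^2/2)
L/D = 350.0
rho*v^2/2 = 887*15.21/2 = 6745.635
dP = 0.046 * 350.0 * 6745.635
dP = 108604.7 Pa


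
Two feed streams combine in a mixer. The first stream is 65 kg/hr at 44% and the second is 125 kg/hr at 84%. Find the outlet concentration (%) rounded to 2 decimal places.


Mass balance on solute: F1*x1 + F2*x2 = F3*x3
F3 = F1 + F2 = 65 + 125 = 190 kg/hr
x3 = (F1*x1 + F2*x2)/F3
x3 = (65*0.44 + 125*0.84) / 190
x3 = 70.32%


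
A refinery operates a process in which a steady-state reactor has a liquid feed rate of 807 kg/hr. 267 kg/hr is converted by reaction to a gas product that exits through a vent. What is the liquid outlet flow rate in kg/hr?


Steady-state mass balance on the main outlet: F_out = F_in - F_removed
F_out = 807 - 267
F_out = 540 kg/hr


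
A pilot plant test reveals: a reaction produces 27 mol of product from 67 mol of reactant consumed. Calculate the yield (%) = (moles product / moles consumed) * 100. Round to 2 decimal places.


Yield = (moles product / moles consumed) * 100%
Yield = (27 / 67) * 100
Yield = 0.403 * 100
Yield = 40.30%


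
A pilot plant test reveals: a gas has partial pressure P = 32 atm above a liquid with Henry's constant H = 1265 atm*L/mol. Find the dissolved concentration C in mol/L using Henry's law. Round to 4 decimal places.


C = P / H
C = 32 / 1265
C = 0.0253 mol/L


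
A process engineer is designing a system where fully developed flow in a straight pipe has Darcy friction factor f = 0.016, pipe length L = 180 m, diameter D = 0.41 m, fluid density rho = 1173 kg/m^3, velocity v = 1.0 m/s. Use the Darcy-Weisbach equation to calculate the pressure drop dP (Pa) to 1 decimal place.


dP = f * (L/D) * (rho*v^2/2)
dP = 0.016 * (180/0.41) * (1173*1.0^2/2)
L/D = 439.02439024
rho*v^2/2 = 1173*1.0/2 = 586.5
dP = 0.016 * 439.02439024 * 586.5
dP = 4119.8 Pa


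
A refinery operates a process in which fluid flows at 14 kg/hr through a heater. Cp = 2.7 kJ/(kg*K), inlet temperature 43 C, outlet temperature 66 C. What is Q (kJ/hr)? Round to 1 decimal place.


Q = m_dot * Cp * (T2 - T1)
Q = 14 * 2.7 * (66 - 43)
Q = 14 * 2.7 * 23
Q = 869.4 kJ/hr


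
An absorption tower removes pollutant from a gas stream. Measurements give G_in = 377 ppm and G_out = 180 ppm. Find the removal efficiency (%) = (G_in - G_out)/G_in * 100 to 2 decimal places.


Efficiency = (G_in - G_out) / G_in * 100%
Efficiency = (377 - 180) / 377 * 100
Efficiency = 197 / 377 * 100
Efficiency = 52.25%


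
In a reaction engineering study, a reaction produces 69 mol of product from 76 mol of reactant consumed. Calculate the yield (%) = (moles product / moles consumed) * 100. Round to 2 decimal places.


Yield = (moles product / moles consumed) * 100%
Yield = (69 / 76) * 100
Yield = 0.9079 * 100
Yield = 90.79%


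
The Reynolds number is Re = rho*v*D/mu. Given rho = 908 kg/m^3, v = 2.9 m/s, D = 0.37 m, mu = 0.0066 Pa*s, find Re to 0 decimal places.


Re = rho * v * D / mu
Re = 908 * 2.9 * 0.37 / 0.0066
Re = 974.284 / 0.0066
Re = 147619


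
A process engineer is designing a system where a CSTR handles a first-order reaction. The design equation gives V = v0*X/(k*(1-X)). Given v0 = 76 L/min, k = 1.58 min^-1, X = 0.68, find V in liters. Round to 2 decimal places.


V = v0 * X / (k * (1 - X))
V = 76 * 0.68 / (1.58 * (1 - 0.68))
V = 51.68 / (1.58 * 0.32)
V = 51.68 / 0.5056
V = 102.22 L


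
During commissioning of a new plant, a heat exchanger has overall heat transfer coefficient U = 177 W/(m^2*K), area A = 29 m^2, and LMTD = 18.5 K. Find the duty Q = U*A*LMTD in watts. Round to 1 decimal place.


Q = U * A * LMTD
Q = 177 * 29 * 18.5
Q = 94960.5 W


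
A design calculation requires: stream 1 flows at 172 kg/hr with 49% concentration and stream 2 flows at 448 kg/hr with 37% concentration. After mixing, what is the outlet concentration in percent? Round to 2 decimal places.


Mass balance on solute: F1*x1 + F2*x2 = F3*x3
F3 = F1 + F2 = 172 + 448 = 620 kg/hr
x3 = (F1*x1 + F2*x2)/F3
x3 = (172*0.49 + 448*0.37) / 620
x3 = 40.33%


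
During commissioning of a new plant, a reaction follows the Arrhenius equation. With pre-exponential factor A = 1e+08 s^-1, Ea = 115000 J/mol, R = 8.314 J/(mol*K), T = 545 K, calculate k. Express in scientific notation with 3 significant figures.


k = A * exp(-Ea/(R*T))
k = 1e+08 * exp(-115000 / (8.314 * 545))
k = 1e+08 * exp(-25.379982)
k = 9.50e-04


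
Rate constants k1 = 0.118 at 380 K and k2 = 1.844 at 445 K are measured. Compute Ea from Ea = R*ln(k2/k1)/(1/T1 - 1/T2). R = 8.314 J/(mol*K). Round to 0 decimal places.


Ea = R * ln(k2/k1) / (1/T1 - 1/T2)
ln(k2/k1) = ln(1.844/0.118) = 2.7490078
1/T1 - 1/T2 = 1/380 - 1/445 = 0.000384387936
Ea = 8.314 * 2.7490078 / 0.000384387936
Ea = 59459 J/mol


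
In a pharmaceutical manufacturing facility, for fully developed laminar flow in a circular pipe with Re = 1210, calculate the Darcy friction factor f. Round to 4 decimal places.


f = 64 / Re
f = 64 / 1210
f = 0.0529


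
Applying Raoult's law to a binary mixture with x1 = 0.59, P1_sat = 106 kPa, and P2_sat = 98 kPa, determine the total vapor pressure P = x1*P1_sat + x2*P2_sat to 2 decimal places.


P = x1*P1_sat + x2*P2_sat
x2 = 1 - x1 = 1 - 0.59 = 0.41
P = 0.59*106 + 0.41*98
P = 62.54 + 40.18
P = 102.72 kPa


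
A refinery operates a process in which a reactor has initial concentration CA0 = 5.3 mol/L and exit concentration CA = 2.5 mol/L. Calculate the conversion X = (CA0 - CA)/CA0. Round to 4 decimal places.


X = (CA0 - CA) / CA0
X = (5.3 - 2.5) / 5.3
X = 2.8 / 5.3
X = 0.5283


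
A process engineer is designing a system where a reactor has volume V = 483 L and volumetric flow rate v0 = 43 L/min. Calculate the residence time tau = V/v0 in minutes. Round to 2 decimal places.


tau = V / v0
tau = 483 / 43
tau = 11.23 min


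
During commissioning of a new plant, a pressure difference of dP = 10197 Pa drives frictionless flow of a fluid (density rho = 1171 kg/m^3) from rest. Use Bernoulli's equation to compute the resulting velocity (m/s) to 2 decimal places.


v = sqrt(2*dP/rho)
v = sqrt(2*10197/1171)
v = sqrt(17.415884)
v = 4.17 m/s


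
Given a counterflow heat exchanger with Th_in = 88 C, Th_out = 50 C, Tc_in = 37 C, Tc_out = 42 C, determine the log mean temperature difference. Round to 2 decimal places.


dT1 = Th_in - Tc_out = 88 - 42 = 46
dT2 = Th_out - Tc_in = 50 - 37 = 13
LMTD = (dT1 - dT2) / ln(dT1/dT2)
LMTD = (46 - 13) / ln(46/13)
LMTD = 26.11 K


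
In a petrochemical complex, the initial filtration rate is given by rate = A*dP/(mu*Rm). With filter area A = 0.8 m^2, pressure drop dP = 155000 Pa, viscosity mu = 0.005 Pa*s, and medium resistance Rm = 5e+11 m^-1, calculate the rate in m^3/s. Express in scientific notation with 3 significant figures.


rate = A * dP / (mu * Rm)
rate = 0.8 * 155000 / (0.005 * 5e+11)
rate = 124000.0 / 2.500e+09
rate = 4.96e-05 m^3/s


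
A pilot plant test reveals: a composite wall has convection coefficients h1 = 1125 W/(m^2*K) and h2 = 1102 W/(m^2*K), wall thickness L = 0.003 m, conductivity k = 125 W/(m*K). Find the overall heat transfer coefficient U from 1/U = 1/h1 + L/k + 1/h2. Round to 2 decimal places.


1/U = 1/h1 + L/k + 1/h2
1/U = 1/1125 + 0.003/125 + 1/1102
1/U = 0.0008888889 + 2.4e-05 + 0.000907441
1/U = 0.0018203299
U = 549.35 W/(m^2*K)


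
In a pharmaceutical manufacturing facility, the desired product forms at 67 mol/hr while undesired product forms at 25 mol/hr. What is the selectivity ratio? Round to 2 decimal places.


S = desired product rate / undesired product rate
S = 67 / 25
S = 2.68


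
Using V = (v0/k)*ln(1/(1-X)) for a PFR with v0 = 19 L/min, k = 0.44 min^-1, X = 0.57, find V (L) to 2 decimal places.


V = (v0/k) * ln(1/(1-X))
V = (19/0.44) * ln(1/(1-0.57))
V = 43.181818 * ln(2.325581)
V = 43.181818 * 0.84397
V = 36.44 L


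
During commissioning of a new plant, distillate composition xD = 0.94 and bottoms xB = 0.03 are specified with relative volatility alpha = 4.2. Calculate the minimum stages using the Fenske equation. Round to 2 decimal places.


N_min = ln((xD*(1-xB))/(xB*(1-xD))) / ln(alpha)
Numerator inside ln: 0.9118 / 0.0018 = 506.555556
ln(506.555556) = 6.227634
ln(alpha) = ln(4.2) = 1.435085
N_min = 6.227634 / 1.435085 = 4.34


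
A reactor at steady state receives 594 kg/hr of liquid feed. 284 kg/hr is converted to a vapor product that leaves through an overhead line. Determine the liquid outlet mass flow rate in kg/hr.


Steady-state mass balance on the main outlet: F_out = F_in - F_removed
F_out = 594 - 284
F_out = 310 kg/hr


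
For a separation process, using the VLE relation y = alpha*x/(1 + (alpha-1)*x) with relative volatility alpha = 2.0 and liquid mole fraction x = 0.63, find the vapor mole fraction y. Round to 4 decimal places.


y = alpha*x / (1 + (alpha-1)*x)
y = 2.0*0.63 / (1 + (2.0-1)*0.63)
y = 1.26 / (1 + 0.63)
y = 1.26 / 1.63
y = 0.7730


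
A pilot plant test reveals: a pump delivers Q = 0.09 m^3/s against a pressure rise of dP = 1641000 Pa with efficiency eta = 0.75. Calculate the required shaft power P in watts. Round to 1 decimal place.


P = Q * dP / eta
P = 0.09 * 1641000 / 0.75
P = 147690.0 / 0.75
P = 196920.0 W


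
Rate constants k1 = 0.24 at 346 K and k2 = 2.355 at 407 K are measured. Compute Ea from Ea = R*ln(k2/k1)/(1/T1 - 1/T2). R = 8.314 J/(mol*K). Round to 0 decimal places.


Ea = R * ln(k2/k1) / (1/T1 - 1/T2)
ln(k2/k1) = ln(2.355/0.24) = 2.2836571
1/T1 - 1/T2 = 1/346 - 1/407 = 0.000433170953
Ea = 8.314 * 2.2836571 / 0.000433170953
Ea = 43831 J/mol


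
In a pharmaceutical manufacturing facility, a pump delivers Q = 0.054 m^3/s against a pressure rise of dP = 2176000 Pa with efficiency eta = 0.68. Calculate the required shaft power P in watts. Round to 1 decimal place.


P = Q * dP / eta
P = 0.054 * 2176000 / 0.68
P = 117504.0 / 0.68
P = 172800.0 W


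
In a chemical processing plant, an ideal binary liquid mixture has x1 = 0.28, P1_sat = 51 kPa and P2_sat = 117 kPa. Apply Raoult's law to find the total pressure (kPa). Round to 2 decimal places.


P = x1*P1_sat + x2*P2_sat
x2 = 1 - x1 = 1 - 0.28 = 0.72
P = 0.28*51 + 0.72*117
P = 14.28 + 84.24
P = 98.52 kPa


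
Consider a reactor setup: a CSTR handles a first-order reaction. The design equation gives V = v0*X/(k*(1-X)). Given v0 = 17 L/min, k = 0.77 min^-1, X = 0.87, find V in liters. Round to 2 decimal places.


V = v0 * X / (k * (1 - X))
V = 17 * 0.87 / (0.77 * (1 - 0.87))
V = 14.79 / (0.77 * 0.13)
V = 14.79 / 0.1001
V = 147.75 L


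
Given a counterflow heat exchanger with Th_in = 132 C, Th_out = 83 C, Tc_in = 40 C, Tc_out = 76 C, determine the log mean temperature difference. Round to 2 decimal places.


dT1 = Th_in - Tc_out = 132 - 76 = 56
dT2 = Th_out - Tc_in = 83 - 40 = 43
LMTD = (dT1 - dT2) / ln(dT1/dT2)
LMTD = (56 - 43) / ln(56/43)
LMTD = 49.21 K


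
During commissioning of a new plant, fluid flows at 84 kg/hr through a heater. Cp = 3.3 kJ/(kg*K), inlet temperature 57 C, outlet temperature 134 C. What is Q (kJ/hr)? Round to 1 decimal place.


Q = m_dot * Cp * (T2 - T1)
Q = 84 * 3.3 * (134 - 57)
Q = 84 * 3.3 * 77
Q = 21344.4 kJ/hr


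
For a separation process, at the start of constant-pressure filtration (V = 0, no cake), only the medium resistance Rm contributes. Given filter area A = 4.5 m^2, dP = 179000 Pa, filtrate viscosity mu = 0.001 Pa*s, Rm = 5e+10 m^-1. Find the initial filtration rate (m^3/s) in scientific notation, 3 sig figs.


rate = A * dP / (mu * Rm)
rate = 4.5 * 179000 / (0.001 * 5e+10)
rate = 805500.0 / 5.000e+07
rate = 1.61e-02 m^3/s


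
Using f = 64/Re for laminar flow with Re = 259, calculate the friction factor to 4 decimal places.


f = 64 / Re
f = 64 / 259
f = 0.2471


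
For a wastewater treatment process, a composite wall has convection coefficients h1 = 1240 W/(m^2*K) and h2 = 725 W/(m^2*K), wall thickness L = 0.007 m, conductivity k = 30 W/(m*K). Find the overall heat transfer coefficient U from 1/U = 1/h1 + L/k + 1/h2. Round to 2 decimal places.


1/U = 1/h1 + L/k + 1/h2
1/U = 1/1240 + 0.007/30 + 1/725
1/U = 0.0008064516 + 0.0002333333 + 0.0013793103
1/U = 0.0024190952
U = 413.38 W/(m^2*K)


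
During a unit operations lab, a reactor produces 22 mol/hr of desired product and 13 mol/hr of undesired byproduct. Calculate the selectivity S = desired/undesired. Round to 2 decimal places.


S = desired product rate / undesired product rate
S = 22 / 13
S = 1.69


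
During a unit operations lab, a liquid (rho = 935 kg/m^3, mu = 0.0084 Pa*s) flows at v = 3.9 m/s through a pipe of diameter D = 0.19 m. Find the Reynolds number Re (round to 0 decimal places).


Re = rho * v * D / mu
Re = 935 * 3.9 * 0.19 / 0.0084
Re = 692.835 / 0.0084
Re = 82480


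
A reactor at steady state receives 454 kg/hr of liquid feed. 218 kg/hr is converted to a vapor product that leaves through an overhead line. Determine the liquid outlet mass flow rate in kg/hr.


Steady-state mass balance on the main outlet: F_out = F_in - F_removed
F_out = 454 - 218
F_out = 236 kg/hr


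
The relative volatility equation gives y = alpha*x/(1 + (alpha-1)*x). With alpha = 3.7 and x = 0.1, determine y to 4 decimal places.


y = alpha*x / (1 + (alpha-1)*x)
y = 3.7*0.1 / (1 + (3.7-1)*0.1)
y = 0.37 / (1 + 0.27)
y = 0.37 / 1.27
y = 0.2913


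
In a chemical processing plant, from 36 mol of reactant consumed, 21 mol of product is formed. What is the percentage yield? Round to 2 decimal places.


Yield = (moles product / moles consumed) * 100%
Yield = (21 / 36) * 100
Yield = 0.5833 * 100
Yield = 58.33%


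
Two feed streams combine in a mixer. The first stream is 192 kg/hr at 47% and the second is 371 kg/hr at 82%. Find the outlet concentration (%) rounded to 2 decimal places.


Mass balance on solute: F1*x1 + F2*x2 = F3*x3
F3 = F1 + F2 = 192 + 371 = 563 kg/hr
x3 = (F1*x1 + F2*x2)/F3
x3 = (192*0.47 + 371*0.82) / 563
x3 = 70.06%


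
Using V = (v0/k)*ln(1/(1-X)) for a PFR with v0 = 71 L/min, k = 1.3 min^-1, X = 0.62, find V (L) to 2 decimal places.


V = (v0/k) * ln(1/(1-X))
V = (71/1.3) * ln(1/(1-0.62))
V = 54.615385 * ln(2.631579)
V = 54.615385 * 0.967584
V = 52.84 L


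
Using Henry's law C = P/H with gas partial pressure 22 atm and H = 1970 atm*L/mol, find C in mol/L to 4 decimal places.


C = P / H
C = 22 / 1970
C = 0.0112 mol/L


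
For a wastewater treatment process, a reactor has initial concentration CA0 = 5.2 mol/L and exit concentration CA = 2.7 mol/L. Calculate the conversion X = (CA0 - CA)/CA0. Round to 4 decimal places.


X = (CA0 - CA) / CA0
X = (5.2 - 2.7) / 5.2
X = 2.5 / 5.2
X = 0.4808


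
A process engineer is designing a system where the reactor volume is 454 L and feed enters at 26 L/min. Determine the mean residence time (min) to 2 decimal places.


tau = V / v0
tau = 454 / 26
tau = 17.46 min


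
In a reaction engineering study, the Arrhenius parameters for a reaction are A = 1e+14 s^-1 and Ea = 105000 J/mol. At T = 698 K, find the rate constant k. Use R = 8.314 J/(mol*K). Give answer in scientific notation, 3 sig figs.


k = A * exp(-Ea/(R*T))
k = 1e+14 * exp(-105000 / (8.314 * 698))
k = 1e+14 * exp(-18.093553)
k = 1.39e+06


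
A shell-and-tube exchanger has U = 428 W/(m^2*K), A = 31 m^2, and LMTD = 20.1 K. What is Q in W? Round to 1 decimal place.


Q = U * A * LMTD
Q = 428 * 31 * 20.1
Q = 266686.8 W


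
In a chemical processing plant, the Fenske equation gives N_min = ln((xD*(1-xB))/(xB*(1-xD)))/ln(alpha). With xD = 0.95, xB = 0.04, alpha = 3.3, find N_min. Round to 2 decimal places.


N_min = ln((xD*(1-xB))/(xB*(1-xD))) / ln(alpha)
Numerator inside ln: 0.912 / 0.002 = 456.0
ln(456.0) = 6.122493
ln(alpha) = ln(3.3) = 1.193922
N_min = 6.122493 / 1.193922 = 5.13


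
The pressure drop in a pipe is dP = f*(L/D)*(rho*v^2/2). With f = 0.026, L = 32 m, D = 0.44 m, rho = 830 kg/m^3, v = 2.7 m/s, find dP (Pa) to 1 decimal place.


dP = f * (L/D) * (rho*v^2/2)
dP = 0.026 * (32/0.44) * (830*2.7^2/2)
L/D = 72.72727273
rho*v^2/2 = 830*7.29/2 = 3025.35
dP = 0.026 * 72.72727273 * 3025.35
dP = 5720.7 Pa


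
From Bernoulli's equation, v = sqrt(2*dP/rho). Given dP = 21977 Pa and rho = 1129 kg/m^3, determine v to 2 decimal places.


v = sqrt(2*dP/rho)
v = sqrt(2*21977/1129)
v = sqrt(38.931798)
v = 6.24 m/s


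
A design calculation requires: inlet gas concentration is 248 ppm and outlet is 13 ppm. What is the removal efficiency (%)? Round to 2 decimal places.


Efficiency = (G_in - G_out) / G_in * 100%
Efficiency = (248 - 13) / 248 * 100
Efficiency = 235 / 248 * 100
Efficiency = 94.76%


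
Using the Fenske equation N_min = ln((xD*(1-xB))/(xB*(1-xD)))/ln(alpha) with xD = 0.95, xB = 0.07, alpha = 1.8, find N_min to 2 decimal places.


N_min = ln((xD*(1-xB))/(xB*(1-xD))) / ln(alpha)
Numerator inside ln: 0.8835 / 0.0035 = 252.428571
ln(252.428571) = 5.531128
ln(alpha) = ln(1.8) = 0.587787
N_min = 5.531128 / 0.587787 = 9.41


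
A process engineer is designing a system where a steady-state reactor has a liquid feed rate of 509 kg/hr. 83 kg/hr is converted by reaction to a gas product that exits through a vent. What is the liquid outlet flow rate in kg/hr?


Steady-state mass balance on the main outlet: F_out = F_in - F_removed
F_out = 509 - 83
F_out = 426 kg/hr


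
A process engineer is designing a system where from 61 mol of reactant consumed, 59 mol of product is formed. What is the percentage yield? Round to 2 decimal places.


Yield = (moles product / moles consumed) * 100%
Yield = (59 / 61) * 100
Yield = 0.9672 * 100
Yield = 96.72%


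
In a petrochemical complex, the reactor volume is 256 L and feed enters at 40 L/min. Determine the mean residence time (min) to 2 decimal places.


tau = V / v0
tau = 256 / 40
tau = 6.40 min


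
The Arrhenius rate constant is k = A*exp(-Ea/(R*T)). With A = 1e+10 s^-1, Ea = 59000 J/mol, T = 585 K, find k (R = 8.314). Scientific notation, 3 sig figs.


k = A * exp(-Ea/(R*T))
k = 1e+10 * exp(-59000 / (8.314 * 585))
k = 1e+10 * exp(-12.130707)
k = 5.39e+04


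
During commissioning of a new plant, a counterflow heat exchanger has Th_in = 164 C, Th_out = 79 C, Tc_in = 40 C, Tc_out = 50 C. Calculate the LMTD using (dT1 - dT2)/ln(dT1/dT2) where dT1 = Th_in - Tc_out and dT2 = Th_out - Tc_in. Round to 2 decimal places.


dT1 = Th_in - Tc_out = 164 - 50 = 114
dT2 = Th_out - Tc_in = 79 - 40 = 39
LMTD = (dT1 - dT2) / ln(dT1/dT2)
LMTD = (114 - 39) / ln(114/39)
LMTD = 69.92 K
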